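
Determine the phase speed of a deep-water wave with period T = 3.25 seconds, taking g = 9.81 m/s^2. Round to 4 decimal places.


We use the deep-water celerity formula:
C = g * T / (2 * pi)
C = 9.81 * 3.25 / (2 * 3.14159...)
C = 31.882500 / 6.283185
C = 5.0743 m/s

5.0743


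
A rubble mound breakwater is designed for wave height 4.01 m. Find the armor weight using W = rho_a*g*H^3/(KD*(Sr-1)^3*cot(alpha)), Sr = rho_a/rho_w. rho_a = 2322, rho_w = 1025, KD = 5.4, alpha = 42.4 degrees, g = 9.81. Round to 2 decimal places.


Sr = rho_a / rho_w = 2322 / 1025 = 2.265366
(Sr - 1) = 1.265366
(Sr - 1)^3 = 2.026041
cot(42.4) = 1 / tan(42.4) = 1 / 0.913125 = 1.095140
Numerator = 2322 * 9.81 * 4.01^3 = 1468805.6710
Denominator = 5.4 * 2.026041 * 1.095140 = 11.981512
W = 1468805.6710 / 11.981512
W = 122589.34 N

122589.34


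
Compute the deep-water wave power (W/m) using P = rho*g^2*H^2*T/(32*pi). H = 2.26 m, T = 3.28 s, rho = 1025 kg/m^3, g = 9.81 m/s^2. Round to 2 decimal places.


P = rho * g^2 * H^2 * T / (32 * pi)
P = 1025 * 9.81^2 * 2.26^2 * 3.28 / (32 * pi)
P = 1025 * 96.2361 * 5.1076 * 3.28 / 100.53096
P = 16438.14 W/m

16438.14


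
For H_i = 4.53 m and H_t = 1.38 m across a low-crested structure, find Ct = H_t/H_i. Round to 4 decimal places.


Ct = H_t / H_i
Ct = 1.38 / 4.53
Ct = 0.3046

0.3046


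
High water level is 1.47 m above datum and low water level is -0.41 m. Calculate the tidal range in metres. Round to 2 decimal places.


Tidal range = High water - Low water
Tidal range = 1.47 - (-0.41)
Tidal range = 1.88 m

1.88


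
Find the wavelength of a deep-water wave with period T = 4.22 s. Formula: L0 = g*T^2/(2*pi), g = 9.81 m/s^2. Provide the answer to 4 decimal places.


L0 = g * T^2 / (2 * pi)
L0 = 9.81 * 4.22^2 / (2 * pi)
L0 = 9.81 * 17.8084 / 6.28319
L0 = 174.7004 / 6.28319
L0 = 27.8044 m

27.8044


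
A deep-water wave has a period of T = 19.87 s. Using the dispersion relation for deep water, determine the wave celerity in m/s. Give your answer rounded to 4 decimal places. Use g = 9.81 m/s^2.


We use the deep-water celerity formula:
C = g * T / (2 * pi)
C = 9.81 * 19.87 / (2 * 3.14159...)
C = 194.924700 / 6.283185
C = 31.0232 m/s

31.0232


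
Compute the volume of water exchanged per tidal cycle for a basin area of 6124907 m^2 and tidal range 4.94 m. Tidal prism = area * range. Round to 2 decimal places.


Tidal prism = Area * Tidal range
P = 6124907 * 4.94
P = 30257040.58 m^3

30257040.58


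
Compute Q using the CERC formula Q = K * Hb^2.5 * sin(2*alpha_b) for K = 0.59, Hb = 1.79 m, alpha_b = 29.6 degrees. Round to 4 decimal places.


Q = K * Hb^2.5 * sin(2 * alpha_b)
Hb^2.5 = 1.79^2.5 = 4.286794
sin(2 * 29.6) = sin(59.2) = 0.858960
Q = 0.59 * 4.286794 * 0.858960
Q = 2.1725 m^3/s

2.1725


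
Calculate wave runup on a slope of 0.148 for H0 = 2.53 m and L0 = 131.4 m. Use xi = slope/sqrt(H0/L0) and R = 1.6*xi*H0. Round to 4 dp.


xi = slope / sqrt(H0/L0)
H0/L0 = 2.53/131.4 = 0.019254
sqrt(0.019254) = 0.138759
xi = 0.148 / 0.138759 = 1.066594
R = 1.6 * xi * H0 = 1.6 * 1.066594 * 2.53
R = 4.3176 m

4.3176


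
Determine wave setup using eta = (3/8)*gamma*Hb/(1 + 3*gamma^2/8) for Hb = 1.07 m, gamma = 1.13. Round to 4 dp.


eta = (3/8) * gamma * Hb / (1 + 3*gamma^2/8)
Numerator = (3/8) * 1.13 * 1.07 = 0.453412
Denominator = 1 + 3*1.13^2/8 = 1 + 0.478838 = 1.478838
eta = 0.453412 / 1.478838
eta = 0.3066 m

0.3066


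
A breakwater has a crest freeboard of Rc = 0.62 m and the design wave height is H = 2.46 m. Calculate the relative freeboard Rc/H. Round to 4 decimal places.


Relative freeboard = Rc / H
= 0.62 / 2.46
= 0.2520

0.2520


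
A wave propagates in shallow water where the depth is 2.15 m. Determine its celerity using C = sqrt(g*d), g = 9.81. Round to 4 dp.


Using the shallow-water approximation:
C = sqrt(g * d) = sqrt(9.81 * 2.15)
C = sqrt(21.0915)
C = 4.5925 m/s

4.5925


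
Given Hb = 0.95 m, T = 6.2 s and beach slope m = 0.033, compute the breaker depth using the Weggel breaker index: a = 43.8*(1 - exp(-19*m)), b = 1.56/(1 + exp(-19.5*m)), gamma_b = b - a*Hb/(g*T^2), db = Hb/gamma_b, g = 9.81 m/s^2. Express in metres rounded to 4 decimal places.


a = 43.8 * (1 - exp(-19 * m))
exp(-19 * 0.033) = exp(-0.6270) = 0.534192
a = 43.8 * (1 - 0.534192) = 20.402391
b = 1.56 / (1 + exp(-19.5 * m))
exp(-19.5 * 0.033) = exp(-0.6435) = 0.525450
b = 1.56 / (1 + 0.525450) = 1.022649
Hb / (g * T^2) = 0.95 / (9.81 * 6.2^2) = 0.95 / 377.0964 = 0.00251925
gamma_b = b - a * Hb/(g*T^2) = 1.022649 - 20.402391 * 0.00251925 = 0.971250
db = Hb / gamma_b = 0.95 / 0.971250
db = 0.9781 m

0.9781


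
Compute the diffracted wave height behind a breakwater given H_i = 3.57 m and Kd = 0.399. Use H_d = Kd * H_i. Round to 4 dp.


H_d = Kd * H_i
H_d = 0.399 * 3.57
H_d = 1.4244 m

1.4244


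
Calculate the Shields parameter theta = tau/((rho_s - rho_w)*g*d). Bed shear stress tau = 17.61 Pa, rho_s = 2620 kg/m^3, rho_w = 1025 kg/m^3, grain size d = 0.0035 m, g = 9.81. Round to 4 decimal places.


theta = tau / ((rho_s - rho_w) * g * d)
rho_s - rho_w = 2620 - 1025 = 1595
Denominator = 1595 * 9.81 * 0.0035 = 54.764325
theta = 17.61 / 54.764325
theta = 0.3216

0.3216


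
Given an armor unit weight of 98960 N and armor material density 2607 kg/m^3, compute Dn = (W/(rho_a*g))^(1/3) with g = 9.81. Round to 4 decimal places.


V = W / (rho_a * g)
V = 98960 / (2607 * 9.81)
V = 98960 / 25574.67
V = 3.869454 m^3
Dn = V^(1/3) = 3.869454^(1/3)
Dn = 1.5699 m

1.5699


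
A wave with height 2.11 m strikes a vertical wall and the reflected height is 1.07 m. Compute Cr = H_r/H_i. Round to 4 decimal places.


Cr = H_r / H_i
Cr = 1.07 / 2.11
Cr = 0.5071

0.5071


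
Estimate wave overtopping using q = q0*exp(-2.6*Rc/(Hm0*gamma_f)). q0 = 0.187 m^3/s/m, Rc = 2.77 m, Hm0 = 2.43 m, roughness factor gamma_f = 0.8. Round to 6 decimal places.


q = q0 * exp(-2.6 * Rc / (Hm0 * gamma_f))
Exponent = -2.6 * 2.77 / (2.43 * 0.8)
= -2.6 * 2.77 / 1.9440
= -3.704733
exp(-3.704733) = 0.024607
q = 0.187 * 0.024607
q = 0.004601 m^3/s/m

0.004601


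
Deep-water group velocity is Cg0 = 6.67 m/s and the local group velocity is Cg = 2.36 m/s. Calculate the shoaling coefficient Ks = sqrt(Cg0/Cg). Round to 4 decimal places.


Ks = sqrt(Cg0 / Cg)
Ks = sqrt(6.67 / 2.36)
Ks = sqrt(2.8263)
Ks = 1.6812

1.6812


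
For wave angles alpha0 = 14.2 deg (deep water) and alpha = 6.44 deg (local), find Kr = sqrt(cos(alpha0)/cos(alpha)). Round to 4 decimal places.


Kr = sqrt(cos(alpha0) / cos(alpha))
cos(14.2) = 0.969445
cos(6.44) = 0.993690
Kr = sqrt(0.969445 / 0.993690)
Kr = sqrt(0.975602)
Kr = 0.9877

0.9877


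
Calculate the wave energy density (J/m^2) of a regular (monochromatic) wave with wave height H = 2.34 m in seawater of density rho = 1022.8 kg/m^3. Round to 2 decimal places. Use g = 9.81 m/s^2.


E = (1/8) * rho * g * H^2
E = (1/8) * 1022.8 * 9.81 * 2.34^2
E = 0.125 * 1022.8 * 9.81 * 5.4756
E = 6867.54 J/m^2

6867.54


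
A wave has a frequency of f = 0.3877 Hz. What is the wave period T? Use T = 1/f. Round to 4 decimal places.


T = 1 / f
T = 1 / 0.3877
T = 2.5793 s

2.5793


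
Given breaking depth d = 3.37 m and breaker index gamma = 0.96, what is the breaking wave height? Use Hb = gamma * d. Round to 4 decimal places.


Hb = gamma * d
Hb = 0.96 * 3.37
Hb = 3.2352 m

3.2352


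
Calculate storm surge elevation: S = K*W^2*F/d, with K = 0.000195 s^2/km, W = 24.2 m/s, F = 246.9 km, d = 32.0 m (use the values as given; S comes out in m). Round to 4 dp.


S = K * W^2 * F / d
W^2 = 24.2^2 = 585.64
S = 0.000195 * 585.64 * 246.9 / 32.0
Numerator = 0.000195 * 585.64 * 246.9 = 28.195931
S = 28.195931 / 32.0 = 0.8811 m

0.8811


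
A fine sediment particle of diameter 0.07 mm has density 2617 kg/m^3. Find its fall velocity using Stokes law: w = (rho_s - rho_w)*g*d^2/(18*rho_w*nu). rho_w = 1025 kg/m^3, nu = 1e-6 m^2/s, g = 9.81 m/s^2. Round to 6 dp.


w = (rho_s - rho_w) * g * d^2 / (18 * rho_w * nu)
d = 0.07 mm = 0.000070 m
rho_s - rho_w = 2617 - 1025 = 1592
Numerator = 1592 * 9.81 * (0.000070)^2 = 0.000076525848
Denominator = 18 * 1025 * 1e-6 = 0.018450
w = 0.004148 m/s

0.004148


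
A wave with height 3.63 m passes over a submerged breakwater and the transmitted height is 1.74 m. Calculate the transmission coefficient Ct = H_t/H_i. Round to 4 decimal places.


Ct = H_t / H_i
Ct = 1.74 / 3.63
Ct = 0.4793

0.4793


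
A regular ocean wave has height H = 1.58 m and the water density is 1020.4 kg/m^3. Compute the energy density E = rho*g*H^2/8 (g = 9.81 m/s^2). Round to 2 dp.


E = (1/8) * rho * g * H^2
E = (1/8) * 1020.4 * 9.81 * 1.58^2
E = 0.125 * 1020.4 * 9.81 * 2.4964
E = 3123.66 J/m^2

3123.66


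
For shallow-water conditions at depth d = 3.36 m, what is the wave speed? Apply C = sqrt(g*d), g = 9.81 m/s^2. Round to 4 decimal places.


Using the shallow-water approximation:
C = sqrt(g * d) = sqrt(9.81 * 3.36)
C = sqrt(32.9616)
C = 5.7412 m/s

5.7412


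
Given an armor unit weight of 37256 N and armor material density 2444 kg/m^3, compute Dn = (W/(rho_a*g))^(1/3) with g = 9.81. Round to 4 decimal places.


V = W / (rho_a * g)
V = 37256 / (2444 * 9.81)
V = 37256 / 23975.64
V = 1.553911 m^3
Dn = V^(1/3) = 1.553911^(1/3)
Dn = 1.1583 m

1.1583


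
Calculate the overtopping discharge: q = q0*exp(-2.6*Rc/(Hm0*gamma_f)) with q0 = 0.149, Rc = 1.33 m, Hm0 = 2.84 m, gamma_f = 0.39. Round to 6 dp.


q = q0 * exp(-2.6 * Rc / (Hm0 * gamma_f))
Exponent = -2.6 * 1.33 / (2.84 * 0.39)
= -2.6 * 1.33 / 1.1076
= -3.122066
exp(-3.122066) = 0.044066
q = 0.149 * 0.044066
q = 0.006566 m^3/s/m

0.006566


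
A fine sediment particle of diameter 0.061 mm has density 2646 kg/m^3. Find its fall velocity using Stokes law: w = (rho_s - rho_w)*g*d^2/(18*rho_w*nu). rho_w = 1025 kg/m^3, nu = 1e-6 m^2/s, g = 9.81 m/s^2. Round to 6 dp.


w = (rho_s - rho_w) * g * d^2 / (18 * rho_w * nu)
d = 0.061 mm = 0.000061 m
rho_s - rho_w = 2646 - 1025 = 1621
Numerator = 1621 * 9.81 * (0.000061)^2 = 0.000059171379
Denominator = 18 * 1025 * 1e-6 = 0.018450
w = 0.003207 m/s

0.003207


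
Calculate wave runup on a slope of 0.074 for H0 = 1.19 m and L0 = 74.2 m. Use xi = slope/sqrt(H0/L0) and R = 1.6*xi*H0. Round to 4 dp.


xi = slope / sqrt(H0/L0)
H0/L0 = 1.19/74.2 = 0.016038
sqrt(0.016038) = 0.126640
xi = 0.074 / 0.126640 = 0.584333
R = 1.6 * xi * H0 = 1.6 * 0.584333 * 1.19
R = 1.1126 m

1.1126


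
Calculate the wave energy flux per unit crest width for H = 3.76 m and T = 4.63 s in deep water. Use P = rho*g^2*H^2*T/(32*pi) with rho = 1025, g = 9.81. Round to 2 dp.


P = rho * g^2 * H^2 * T / (32 * pi)
P = 1025 * 9.81^2 * 3.76^2 * 4.63 / (32 * pi)
P = 1025 * 96.2361 * 14.1376 * 4.63 / 100.53096
P = 64227.16 W/m

64227.16


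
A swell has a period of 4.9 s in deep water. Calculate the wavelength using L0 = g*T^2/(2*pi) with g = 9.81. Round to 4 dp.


L0 = g * T^2 / (2 * pi)
L0 = 9.81 * 4.9^2 / (2 * pi)
L0 = 9.81 * 24.0100 / 6.28319
L0 = 235.5381 / 6.28319
L0 = 37.4871 m

37.4871


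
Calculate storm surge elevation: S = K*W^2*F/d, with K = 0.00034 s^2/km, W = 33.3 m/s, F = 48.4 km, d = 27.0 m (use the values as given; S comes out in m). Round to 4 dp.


S = K * W^2 * F / d
W^2 = 33.3^2 = 1108.89
S = 0.00034 * 1108.89 * 48.4 / 27.0
Numerator = 0.00034 * 1108.89 * 48.4 = 18.247894
S = 18.247894 / 27.0 = 0.6758 m

0.6758


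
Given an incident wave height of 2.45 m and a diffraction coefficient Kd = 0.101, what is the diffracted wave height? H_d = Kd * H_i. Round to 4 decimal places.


H_d = Kd * H_i
H_d = 0.101 * 2.45
H_d = 0.2475 m

0.2475


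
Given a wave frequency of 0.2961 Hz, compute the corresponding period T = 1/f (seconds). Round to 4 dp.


T = 1 / f
T = 1 / 0.2961
T = 3.3772 s

3.3772


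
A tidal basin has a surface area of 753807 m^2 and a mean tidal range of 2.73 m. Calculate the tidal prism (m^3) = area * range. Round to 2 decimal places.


Tidal prism = Area * Tidal range
P = 753807 * 2.73
P = 2057893.11 m^3

2057893.11


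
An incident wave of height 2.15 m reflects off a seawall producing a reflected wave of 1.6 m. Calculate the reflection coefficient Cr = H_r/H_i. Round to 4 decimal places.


Cr = H_r / H_i
Cr = 1.6 / 2.15
Cr = 0.7442

0.7442


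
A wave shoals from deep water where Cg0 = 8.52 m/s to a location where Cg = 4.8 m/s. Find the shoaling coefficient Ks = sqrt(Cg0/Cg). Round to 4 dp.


Ks = sqrt(Cg0 / Cg)
Ks = sqrt(8.52 / 4.8)
Ks = sqrt(1.7750)
Ks = 1.3323

1.3323


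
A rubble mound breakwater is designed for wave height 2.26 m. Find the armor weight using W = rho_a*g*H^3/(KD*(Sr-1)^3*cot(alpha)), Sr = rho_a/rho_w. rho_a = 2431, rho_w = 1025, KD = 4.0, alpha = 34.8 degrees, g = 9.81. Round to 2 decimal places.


Sr = rho_a / rho_w = 2431 / 1025 = 2.371707
(Sr - 1) = 1.371707
(Sr - 1)^3 = 2.580978
cot(34.8) = 1 / tan(34.8) = 1 / 0.695018 = 1.438811
Numerator = 2431 * 9.81 * 2.26^3 = 275282.9310
Denominator = 4.0 * 2.580978 * 1.438811 = 14.854165
W = 275282.9310 / 14.854165
W = 18532.37 N

18532.37


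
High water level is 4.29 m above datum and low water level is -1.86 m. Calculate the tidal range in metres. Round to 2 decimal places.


Tidal range = High water - Low water
Tidal range = 4.29 - (-1.86)
Tidal range = 6.15 m

6.15


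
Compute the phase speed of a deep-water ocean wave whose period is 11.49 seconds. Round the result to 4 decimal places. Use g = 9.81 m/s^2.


We use the deep-water celerity formula:
C = g * T / (2 * pi)
C = 9.81 * 11.49 / (2 * 3.14159...)
C = 112.716900 / 6.283185
C = 17.9395 m/s

17.9395


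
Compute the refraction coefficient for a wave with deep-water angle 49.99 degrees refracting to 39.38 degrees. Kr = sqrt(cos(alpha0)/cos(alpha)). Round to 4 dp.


Kr = sqrt(cos(alpha0) / cos(alpha))
cos(49.99) = 0.642921
cos(39.38) = 0.772955
Kr = sqrt(0.642921 / 0.772955)
Kr = sqrt(0.831771)
Kr = 0.9120

0.9120


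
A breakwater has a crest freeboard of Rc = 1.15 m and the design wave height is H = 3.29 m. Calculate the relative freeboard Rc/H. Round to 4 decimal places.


Relative freeboard = Rc / H
= 1.15 / 3.29
= 0.3495

0.3495


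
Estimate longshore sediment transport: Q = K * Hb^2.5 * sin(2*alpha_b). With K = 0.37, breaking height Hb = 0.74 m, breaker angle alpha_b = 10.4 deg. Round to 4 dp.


Q = K * Hb^2.5 * sin(2 * alpha_b)
Hb^2.5 = 0.74^2.5 = 0.471063
sin(2 * 10.4) = sin(20.8) = 0.355107
Q = 0.37 * 0.471063 * 0.355107
Q = 0.0619 m^3/s

0.0619


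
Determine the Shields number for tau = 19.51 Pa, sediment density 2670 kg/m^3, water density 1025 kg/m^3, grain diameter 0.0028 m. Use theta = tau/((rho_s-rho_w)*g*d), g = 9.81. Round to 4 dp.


theta = tau / ((rho_s - rho_w) * g * d)
rho_s - rho_w = 2670 - 1025 = 1645
Denominator = 1645 * 9.81 * 0.0028 = 45.184860
theta = 19.51 / 45.184860
theta = 0.4318

0.4318


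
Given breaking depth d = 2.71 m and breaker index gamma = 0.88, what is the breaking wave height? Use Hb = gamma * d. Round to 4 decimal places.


Hb = gamma * d
Hb = 0.88 * 2.71
Hb = 2.3848 m

2.3848


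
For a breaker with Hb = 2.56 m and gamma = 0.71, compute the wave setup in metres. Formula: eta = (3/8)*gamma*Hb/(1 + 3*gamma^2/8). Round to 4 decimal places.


eta = (3/8) * gamma * Hb / (1 + 3*gamma^2/8)
Numerator = (3/8) * 0.71 * 2.56 = 0.681600
Denominator = 1 + 3*0.71^2/8 = 1 + 0.189038 = 1.189038
eta = 0.681600 / 1.189038
eta = 0.5732 m

0.5732


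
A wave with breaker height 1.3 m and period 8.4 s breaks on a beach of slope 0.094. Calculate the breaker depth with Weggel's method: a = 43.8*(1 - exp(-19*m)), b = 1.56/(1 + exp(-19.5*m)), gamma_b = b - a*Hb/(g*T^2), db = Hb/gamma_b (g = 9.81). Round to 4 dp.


a = 43.8 * (1 - exp(-19 * m))
exp(-19 * 0.094) = exp(-1.7860) = 0.167629
a = 43.8 * (1 - 0.167629) = 36.457835
b = 1.56 / (1 + exp(-19.5 * m))
exp(-19.5 * 0.094) = exp(-1.8330) = 0.159933
b = 1.56 / (1 + 0.159933) = 1.344905
Hb / (g * T^2) = 1.3 / (9.81 * 8.4^2) = 1.3 / 692.1936 = 0.00187809
gamma_b = b - a * Hb/(g*T^2) = 1.344905 - 36.457835 * 0.00187809 = 1.276434
db = Hb / gamma_b = 1.3 / 1.276434
db = 1.0185 m

1.0185


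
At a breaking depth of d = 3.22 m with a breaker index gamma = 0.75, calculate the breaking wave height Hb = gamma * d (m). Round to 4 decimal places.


Hb = gamma * d
Hb = 0.75 * 3.22
Hb = 2.4150 m

2.4150


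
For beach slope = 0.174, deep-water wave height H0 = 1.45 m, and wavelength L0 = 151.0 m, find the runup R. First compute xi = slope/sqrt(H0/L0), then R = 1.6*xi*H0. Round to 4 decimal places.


xi = slope / sqrt(H0/L0)
H0/L0 = 1.45/151.0 = 0.009603
sqrt(0.009603) = 0.097993
xi = 0.174 / 0.097993 = 1.775635
R = 1.6 * xi * H0 = 1.6 * 1.775635 * 1.45
R = 4.1195 m

4.1195


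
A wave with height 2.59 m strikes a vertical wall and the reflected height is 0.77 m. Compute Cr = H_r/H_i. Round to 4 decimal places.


Cr = H_r / H_i
Cr = 0.77 / 2.59
Cr = 0.2973

0.2973


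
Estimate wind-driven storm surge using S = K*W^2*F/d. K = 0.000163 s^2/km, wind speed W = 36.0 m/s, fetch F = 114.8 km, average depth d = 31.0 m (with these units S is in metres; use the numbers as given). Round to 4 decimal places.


S = K * W^2 * F / d
W^2 = 36.0^2 = 1296.00
S = 0.000163 * 1296.00 * 114.8 / 31.0
Numerator = 0.000163 * 1296.00 * 114.8 = 24.251270
S = 24.251270 / 31.0 = 0.7823 m

0.7823


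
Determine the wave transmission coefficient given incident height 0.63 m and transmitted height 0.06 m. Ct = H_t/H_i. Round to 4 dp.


Ct = H_t / H_i
Ct = 0.06 / 0.63
Ct = 0.0952

0.0952


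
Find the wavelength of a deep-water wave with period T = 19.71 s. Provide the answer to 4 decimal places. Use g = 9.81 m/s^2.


L0 = g * T^2 / (2 * pi)
L0 = 9.81 * 19.71^2 / (2 * pi)
L0 = 9.81 * 388.4841 / 6.28319
L0 = 3811.0290 / 6.28319
L0 = 606.5441 m

606.5441


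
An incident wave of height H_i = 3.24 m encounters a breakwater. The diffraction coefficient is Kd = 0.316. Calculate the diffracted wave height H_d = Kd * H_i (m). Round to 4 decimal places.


H_d = Kd * H_i
H_d = 0.316 * 3.24
H_d = 1.0238 m

1.0238


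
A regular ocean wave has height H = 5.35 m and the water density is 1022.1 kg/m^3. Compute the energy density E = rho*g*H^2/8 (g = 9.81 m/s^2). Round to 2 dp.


E = (1/8) * rho * g * H^2
E = (1/8) * 1022.1 * 9.81 * 5.35^2
E = 0.125 * 1022.1 * 9.81 * 28.6225
E = 35874.01 J/m^2

35874.01


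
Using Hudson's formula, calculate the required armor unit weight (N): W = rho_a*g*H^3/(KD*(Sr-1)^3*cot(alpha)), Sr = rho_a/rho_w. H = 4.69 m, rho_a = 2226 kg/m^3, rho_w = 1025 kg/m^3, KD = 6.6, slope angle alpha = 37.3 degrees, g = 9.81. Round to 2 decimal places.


Sr = rho_a / rho_w = 2226 / 1025 = 2.171707
(Sr - 1) = 1.171707
(Sr - 1)^3 = 1.608635
cot(37.3) = 1 / tan(37.3) = 1 / 0.761796 = 1.312688
Numerator = 2226 * 9.81 * 4.69^3 = 2252748.4291
Denominator = 6.6 * 1.608635 * 1.312688 = 13.936790
W = 2252748.4291 / 13.936790
W = 161640.41 N

161640.41


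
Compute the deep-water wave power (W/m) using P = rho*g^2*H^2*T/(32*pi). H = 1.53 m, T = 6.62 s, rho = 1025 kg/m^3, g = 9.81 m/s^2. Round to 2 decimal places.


P = rho * g^2 * H^2 * T / (32 * pi)
P = 1025 * 9.81^2 * 1.53^2 * 6.62 / (32 * pi)
P = 1025 * 96.2361 * 2.3409 * 6.62 / 100.53096
P = 15205.58 W/m

15205.58


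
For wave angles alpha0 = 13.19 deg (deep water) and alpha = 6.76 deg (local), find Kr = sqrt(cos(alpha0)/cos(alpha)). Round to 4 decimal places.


Kr = sqrt(cos(alpha0) / cos(alpha))
cos(13.19) = 0.973619
cos(6.76) = 0.993048
Kr = sqrt(0.973619 / 0.993048)
Kr = sqrt(0.980435)
Kr = 0.9902

0.9902


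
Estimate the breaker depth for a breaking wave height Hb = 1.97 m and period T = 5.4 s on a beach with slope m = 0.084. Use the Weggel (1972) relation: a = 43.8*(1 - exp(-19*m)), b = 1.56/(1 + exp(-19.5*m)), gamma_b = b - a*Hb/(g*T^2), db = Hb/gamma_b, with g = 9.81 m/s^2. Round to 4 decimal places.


a = 43.8 * (1 - exp(-19 * m))
exp(-19 * 0.084) = exp(-1.5960) = 0.202706
a = 43.8 * (1 - 0.202706) = 34.921489
b = 1.56 / (1 + exp(-19.5 * m))
exp(-19.5 * 0.084) = exp(-1.6380) = 0.194368
b = 1.56 / (1 + 0.194368) = 1.306130
Hb / (g * T^2) = 1.97 / (9.81 * 5.4^2) = 1.97 / 286.0596 = 0.00688668
gamma_b = b - a * Hb/(g*T^2) = 1.306130 - 34.921489 * 0.00688668 = 1.065637
db = Hb / gamma_b = 1.97 / 1.065637
db = 1.8487 m

1.8487


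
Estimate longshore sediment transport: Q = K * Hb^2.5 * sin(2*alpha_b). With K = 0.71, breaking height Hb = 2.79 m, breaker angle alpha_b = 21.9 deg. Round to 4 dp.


Q = K * Hb^2.5 * sin(2 * alpha_b)
Hb^2.5 = 2.79^2.5 = 13.002010
sin(2 * 21.9) = sin(43.8) = 0.692143
Q = 0.71 * 13.002010 * 0.692143
Q = 6.3895 m^3/s

6.3895


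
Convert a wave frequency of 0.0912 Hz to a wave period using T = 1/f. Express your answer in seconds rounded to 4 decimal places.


T = 1 / f
T = 1 / 0.0912
T = 10.9649 s

10.9649


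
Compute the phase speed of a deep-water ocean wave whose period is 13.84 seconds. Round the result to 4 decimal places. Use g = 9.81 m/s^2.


We use the deep-water celerity formula:
C = g * T / (2 * pi)
C = 9.81 * 13.84 / (2 * 3.14159...)
C = 135.770400 / 6.283185
C = 21.6085 m/s

21.6085


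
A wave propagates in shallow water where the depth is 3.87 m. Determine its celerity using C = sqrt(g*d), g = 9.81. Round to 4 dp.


Using the shallow-water approximation:
C = sqrt(g * d) = sqrt(9.81 * 3.87)
C = sqrt(37.9647)
C = 6.1616 m/s

6.1616


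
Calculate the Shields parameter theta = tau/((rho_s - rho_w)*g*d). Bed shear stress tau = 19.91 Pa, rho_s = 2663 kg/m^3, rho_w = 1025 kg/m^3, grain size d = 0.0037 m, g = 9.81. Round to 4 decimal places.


theta = tau / ((rho_s - rho_w) * g * d)
rho_s - rho_w = 2663 - 1025 = 1638
Denominator = 1638 * 9.81 * 0.0037 = 59.454486
theta = 19.91 / 59.454486
theta = 0.3349

0.3349


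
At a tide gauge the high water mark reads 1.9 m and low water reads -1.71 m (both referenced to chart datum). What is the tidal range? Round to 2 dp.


Tidal range = High water - Low water
Tidal range = 1.9 - (-1.71)
Tidal range = 3.61 m

3.61


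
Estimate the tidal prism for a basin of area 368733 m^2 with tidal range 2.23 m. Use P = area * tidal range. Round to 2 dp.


Tidal prism = Area * Tidal range
P = 368733 * 2.23
P = 822274.59 m^3

822274.59


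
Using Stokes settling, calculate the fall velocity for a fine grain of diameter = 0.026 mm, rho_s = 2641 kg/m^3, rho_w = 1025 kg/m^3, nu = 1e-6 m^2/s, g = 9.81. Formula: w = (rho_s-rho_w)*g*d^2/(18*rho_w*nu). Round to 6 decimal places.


w = (rho_s - rho_w) * g * d^2 / (18 * rho_w * nu)
d = 0.026 mm = 0.000026 m
rho_s - rho_w = 2641 - 1025 = 1616
Numerator = 1616 * 9.81 * (0.000026)^2 = 0.000010716601
Denominator = 18 * 1025 * 1e-6 = 0.018450
w = 0.000581 m/s

0.000581


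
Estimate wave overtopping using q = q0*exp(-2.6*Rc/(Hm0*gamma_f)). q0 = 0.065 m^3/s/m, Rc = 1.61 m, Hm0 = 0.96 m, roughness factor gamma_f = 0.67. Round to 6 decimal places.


q = q0 * exp(-2.6 * Rc / (Hm0 * gamma_f))
Exponent = -2.6 * 1.61 / (0.96 * 0.67)
= -2.6 * 1.61 / 0.6432
= -6.508085
exp(-6.508085) = 0.001491
q = 0.065 * 0.001491
q = 0.000097 m^3/s/m

0.000097


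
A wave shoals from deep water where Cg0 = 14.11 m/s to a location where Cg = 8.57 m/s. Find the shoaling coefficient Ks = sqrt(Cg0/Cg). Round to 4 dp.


Ks = sqrt(Cg0 / Cg)
Ks = sqrt(14.11 / 8.57)
Ks = sqrt(1.6464)
Ks = 1.2831

1.2831


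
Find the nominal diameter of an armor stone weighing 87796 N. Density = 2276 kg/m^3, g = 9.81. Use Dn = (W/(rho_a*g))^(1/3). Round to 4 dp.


V = W / (rho_a * g)
V = 87796 / (2276 * 9.81)
V = 87796 / 22327.56
V = 3.932181 m^3
Dn = V^(1/3) = 3.932181^(1/3)
Dn = 1.5784 m

1.5784


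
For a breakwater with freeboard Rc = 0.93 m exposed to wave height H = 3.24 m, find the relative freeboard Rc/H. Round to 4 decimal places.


Relative freeboard = Rc / H
= 0.93 / 3.24
= 0.2870

0.2870


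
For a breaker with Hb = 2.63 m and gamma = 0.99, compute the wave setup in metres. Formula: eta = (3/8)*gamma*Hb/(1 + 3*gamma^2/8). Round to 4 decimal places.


eta = (3/8) * gamma * Hb / (1 + 3*gamma^2/8)
Numerator = (3/8) * 0.99 * 2.63 = 0.976387
Denominator = 1 + 3*0.99^2/8 = 1 + 0.367538 = 1.367538
eta = 0.976387 / 1.367538
eta = 0.7140 m

0.7140


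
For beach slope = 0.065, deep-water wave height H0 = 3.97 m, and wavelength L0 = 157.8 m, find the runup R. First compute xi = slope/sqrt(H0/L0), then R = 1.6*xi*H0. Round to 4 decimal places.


xi = slope / sqrt(H0/L0)
H0/L0 = 3.97/157.8 = 0.025158
sqrt(0.025158) = 0.158614
xi = 0.065 / 0.158614 = 0.409800
R = 1.6 * xi * H0 = 1.6 * 0.409800 * 3.97
R = 2.6030 m

2.6030


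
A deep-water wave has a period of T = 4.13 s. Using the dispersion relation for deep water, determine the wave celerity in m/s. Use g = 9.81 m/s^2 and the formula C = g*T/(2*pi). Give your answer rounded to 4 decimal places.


We use the deep-water celerity formula:
C = g * T / (2 * pi)
C = 9.81 * 4.13 / (2 * 3.14159...)
C = 40.515300 / 6.283185
C = 6.4482 m/s

6.4482


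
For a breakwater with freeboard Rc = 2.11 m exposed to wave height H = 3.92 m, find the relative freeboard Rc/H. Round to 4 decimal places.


Relative freeboard = Rc / H
= 2.11 / 3.92
= 0.5383

0.5383


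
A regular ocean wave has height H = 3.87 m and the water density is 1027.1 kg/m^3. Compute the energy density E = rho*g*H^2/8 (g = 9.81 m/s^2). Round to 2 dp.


E = (1/8) * rho * g * H^2
E = (1/8) * 1027.1 * 9.81 * 3.87^2
E = 0.125 * 1027.1 * 9.81 * 14.9769
E = 18863.13 J/m^2

18863.13


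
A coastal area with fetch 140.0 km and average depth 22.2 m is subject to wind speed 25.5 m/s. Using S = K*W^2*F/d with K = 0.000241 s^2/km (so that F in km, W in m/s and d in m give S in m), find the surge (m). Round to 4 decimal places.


S = K * W^2 * F / d
W^2 = 25.5^2 = 650.25
S = 0.000241 * 650.25 * 140.0 / 22.2
Numerator = 0.000241 * 650.25 * 140.0 = 21.939435
S = 21.939435 / 22.2 = 0.9883 m

0.9883


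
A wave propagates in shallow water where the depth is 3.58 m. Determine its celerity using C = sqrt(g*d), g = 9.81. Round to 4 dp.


Using the shallow-water approximation:
C = sqrt(g * d) = sqrt(9.81 * 3.58)
C = sqrt(35.1198)
C = 5.9262 m/s

5.9262


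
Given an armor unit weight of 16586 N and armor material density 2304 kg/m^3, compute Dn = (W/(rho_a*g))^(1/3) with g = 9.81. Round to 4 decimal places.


V = W / (rho_a * g)
V = 16586 / (2304 * 9.81)
V = 16586 / 22602.24
V = 0.733821 m^3
Dn = V^(1/3) = 0.733821^(1/3)
Dn = 0.9020 m

0.9020


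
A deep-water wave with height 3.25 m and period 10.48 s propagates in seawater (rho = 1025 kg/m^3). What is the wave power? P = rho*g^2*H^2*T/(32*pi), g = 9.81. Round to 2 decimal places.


P = rho * g^2 * H^2 * T / (32 * pi)
P = 1025 * 9.81^2 * 3.25^2 * 10.48 / (32 * pi)
P = 1025 * 96.2361 * 10.5625 * 10.48 / 100.53096
P = 108615.06 W/m

108615.06


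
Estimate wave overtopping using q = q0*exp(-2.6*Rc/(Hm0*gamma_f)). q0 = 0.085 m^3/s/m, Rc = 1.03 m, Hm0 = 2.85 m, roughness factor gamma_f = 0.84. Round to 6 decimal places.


q = q0 * exp(-2.6 * Rc / (Hm0 * gamma_f))
Exponent = -2.6 * 1.03 / (2.85 * 0.84)
= -2.6 * 1.03 / 2.3940
= -1.118630
exp(-1.118630) = 0.326727
q = 0.085 * 0.326727
q = 0.027772 m^3/s/m

0.027772


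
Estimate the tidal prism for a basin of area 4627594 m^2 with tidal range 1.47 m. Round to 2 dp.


Tidal prism = Area * Tidal range
P = 4627594 * 1.47
P = 6802563.18 m^3

6802563.18


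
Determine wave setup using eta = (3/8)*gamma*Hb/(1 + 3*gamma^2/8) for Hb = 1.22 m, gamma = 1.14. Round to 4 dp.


eta = (3/8) * gamma * Hb / (1 + 3*gamma^2/8)
Numerator = (3/8) * 1.14 * 1.22 = 0.521550
Denominator = 1 + 3*1.14^2/8 = 1 + 0.487350 = 1.487350
eta = 0.521550 / 1.487350
eta = 0.3507 m

0.3507


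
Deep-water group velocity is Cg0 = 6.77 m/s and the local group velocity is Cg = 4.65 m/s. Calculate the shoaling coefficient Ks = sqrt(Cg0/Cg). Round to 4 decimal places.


Ks = sqrt(Cg0 / Cg)
Ks = sqrt(6.77 / 4.65)
Ks = sqrt(1.4559)
Ks = 1.2066

1.2066


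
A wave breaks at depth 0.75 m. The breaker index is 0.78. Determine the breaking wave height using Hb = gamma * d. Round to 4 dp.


Hb = gamma * d
Hb = 0.78 * 0.75
Hb = 0.5850 m

0.5850


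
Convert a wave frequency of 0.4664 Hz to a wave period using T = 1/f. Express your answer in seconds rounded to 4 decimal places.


T = 1 / f
T = 1 / 0.4664
T = 2.1441 s

2.1441


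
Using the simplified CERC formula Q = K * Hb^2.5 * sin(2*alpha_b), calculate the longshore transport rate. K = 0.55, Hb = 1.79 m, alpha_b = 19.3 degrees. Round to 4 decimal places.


Q = K * Hb^2.5 * sin(2 * alpha_b)
Hb^2.5 = 1.79^2.5 = 4.286794
sin(2 * 19.3) = sin(38.6) = 0.623880
Q = 0.55 * 4.286794 * 0.623880
Q = 1.4709 m^3/s

1.4709


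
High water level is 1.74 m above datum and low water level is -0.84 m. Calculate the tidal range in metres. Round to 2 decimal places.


Tidal range = High water - Low water
Tidal range = 1.74 - (-0.84)
Tidal range = 2.58 m

2.58


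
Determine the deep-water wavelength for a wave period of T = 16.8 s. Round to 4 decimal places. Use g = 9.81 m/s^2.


L0 = g * T^2 / (2 * pi)
L0 = 9.81 * 16.8^2 / (2 * pi)
L0 = 9.81 * 282.2400 / 6.28319
L0 = 2768.7744 / 6.28319
L0 = 440.6641 m

440.6641


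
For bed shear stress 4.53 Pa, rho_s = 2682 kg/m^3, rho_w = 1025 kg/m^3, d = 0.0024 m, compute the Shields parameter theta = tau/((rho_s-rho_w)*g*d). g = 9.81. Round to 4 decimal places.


theta = tau / ((rho_s - rho_w) * g * d)
rho_s - rho_w = 2682 - 1025 = 1657
Denominator = 1657 * 9.81 * 0.0024 = 39.012408
theta = 4.53 / 39.012408
theta = 0.1161

0.1161


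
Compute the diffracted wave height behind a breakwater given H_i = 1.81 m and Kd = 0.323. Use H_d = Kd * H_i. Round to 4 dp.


H_d = Kd * H_i
H_d = 0.323 * 1.81
H_d = 0.5846 m

0.5846


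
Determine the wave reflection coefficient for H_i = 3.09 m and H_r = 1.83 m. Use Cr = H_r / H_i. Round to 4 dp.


Cr = H_r / H_i
Cr = 1.83 / 3.09
Cr = 0.5922

0.5922


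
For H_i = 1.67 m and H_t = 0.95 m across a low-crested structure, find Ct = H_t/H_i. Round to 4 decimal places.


Ct = H_t / H_i
Ct = 0.95 / 1.67
Ct = 0.5689

0.5689


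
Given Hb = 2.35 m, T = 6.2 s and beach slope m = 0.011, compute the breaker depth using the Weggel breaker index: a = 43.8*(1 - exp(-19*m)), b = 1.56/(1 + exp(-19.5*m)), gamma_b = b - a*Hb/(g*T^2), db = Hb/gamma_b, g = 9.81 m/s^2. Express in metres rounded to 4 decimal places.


a = 43.8 * (1 - exp(-19 * m))
exp(-19 * 0.011) = exp(-0.2090) = 0.811395
a = 43.8 * (1 - 0.811395) = 8.260889
b = 1.56 / (1 + exp(-19.5 * m))
exp(-19.5 * 0.011) = exp(-0.2145) = 0.806945
b = 1.56 / (1 + 0.806945) = 0.863336
Hb / (g * T^2) = 2.35 / (9.81 * 6.2^2) = 2.35 / 377.0964 = 0.00623183
gamma_b = b - a * Hb/(g*T^2) = 0.863336 - 8.260889 * 0.00623183 = 0.811855
db = Hb / gamma_b = 2.35 / 0.811855
db = 2.8946 m

2.8946


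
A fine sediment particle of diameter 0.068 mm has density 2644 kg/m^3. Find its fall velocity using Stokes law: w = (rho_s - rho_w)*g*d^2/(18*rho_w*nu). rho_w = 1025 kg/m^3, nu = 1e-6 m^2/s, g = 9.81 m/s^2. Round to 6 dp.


w = (rho_s - rho_w) * g * d^2 / (18 * rho_w * nu)
d = 0.068 mm = 0.000068 m
rho_s - rho_w = 2644 - 1025 = 1619
Numerator = 1619 * 9.81 * (0.000068)^2 = 0.000073440171
Denominator = 18 * 1025 * 1e-6 = 0.018450
w = 0.003980 m/s

0.003980


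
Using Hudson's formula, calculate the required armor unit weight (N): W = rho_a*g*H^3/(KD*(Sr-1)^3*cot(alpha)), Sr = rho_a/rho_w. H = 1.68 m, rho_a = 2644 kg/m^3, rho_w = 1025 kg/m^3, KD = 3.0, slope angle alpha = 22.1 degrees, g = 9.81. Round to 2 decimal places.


Sr = rho_a / rho_w = 2644 / 1025 = 2.579512
(Sr - 1) = 1.579512
(Sr - 1)^3 = 3.940660
cot(22.1) = 1 / tan(22.1) = 1 / 0.406058 = 2.462703
Numerator = 2644 * 9.81 * 1.68^3 = 122986.7438
Denominator = 3.0 * 3.940660 * 2.462703 = 29.114025
W = 122986.7438 / 29.114025
W = 4224.31 N

4224.31


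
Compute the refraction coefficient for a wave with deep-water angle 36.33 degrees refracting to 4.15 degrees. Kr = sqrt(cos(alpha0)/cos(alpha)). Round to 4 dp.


Kr = sqrt(cos(alpha0) / cos(alpha))
cos(36.33) = 0.805618
cos(4.15) = 0.997378
Kr = sqrt(0.805618 / 0.997378)
Kr = sqrt(0.807736)
Kr = 0.8987

0.8987


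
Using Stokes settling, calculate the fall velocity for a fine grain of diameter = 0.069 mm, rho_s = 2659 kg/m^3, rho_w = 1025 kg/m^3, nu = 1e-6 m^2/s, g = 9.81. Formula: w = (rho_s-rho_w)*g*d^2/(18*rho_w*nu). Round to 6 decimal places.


w = (rho_s - rho_w) * g * d^2 / (18 * rho_w * nu)
d = 0.069 mm = 0.000069 m
rho_s - rho_w = 2659 - 1025 = 1634
Numerator = 1634 * 9.81 * (0.000069)^2 = 0.000076316640
Denominator = 18 * 1025 * 1e-6 = 0.018450
w = 0.004136 m/s

0.004136


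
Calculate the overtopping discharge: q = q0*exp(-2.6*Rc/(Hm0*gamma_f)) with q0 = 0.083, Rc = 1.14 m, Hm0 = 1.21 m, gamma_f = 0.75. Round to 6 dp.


q = q0 * exp(-2.6 * Rc / (Hm0 * gamma_f))
Exponent = -2.6 * 1.14 / (1.21 * 0.75)
= -2.6 * 1.14 / 0.9075
= -3.266116
exp(-3.266116) = 0.038154
q = 0.083 * 0.038154
q = 0.003167 m^3/s/m

0.003167


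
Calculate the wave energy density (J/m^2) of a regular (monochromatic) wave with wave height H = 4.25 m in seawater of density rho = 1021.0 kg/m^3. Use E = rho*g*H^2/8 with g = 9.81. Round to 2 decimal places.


E = (1/8) * rho * g * H^2
E = (1/8) * 1021.0 * 9.81 * 4.25^2
E = 0.125 * 1021.0 * 9.81 * 18.0625
E = 22614.27 J/m^2

22614.27


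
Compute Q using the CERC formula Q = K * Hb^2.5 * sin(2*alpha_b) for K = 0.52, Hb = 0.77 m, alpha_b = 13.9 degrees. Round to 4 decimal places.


Q = K * Hb^2.5 * sin(2 * alpha_b)
Hb^2.5 = 0.77^2.5 = 0.520268
sin(2 * 13.9) = sin(27.8) = 0.466387
Q = 0.52 * 0.520268 * 0.466387
Q = 0.1262 m^3/s

0.1262


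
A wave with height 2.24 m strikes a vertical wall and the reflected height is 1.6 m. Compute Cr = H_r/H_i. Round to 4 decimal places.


Cr = H_r / H_i
Cr = 1.6 / 2.24
Cr = 0.7143

0.7143


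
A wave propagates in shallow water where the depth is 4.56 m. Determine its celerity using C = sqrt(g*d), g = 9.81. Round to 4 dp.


Using the shallow-water approximation:
C = sqrt(g * d) = sqrt(9.81 * 4.56)
C = sqrt(44.7336)
C = 6.6883 m/s

6.6883


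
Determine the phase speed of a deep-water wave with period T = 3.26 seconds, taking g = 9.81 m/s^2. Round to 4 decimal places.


We use the deep-water celerity formula:
C = g * T / (2 * pi)
C = 9.81 * 3.26 / (2 * 3.14159...)
C = 31.980600 / 6.283185
C = 5.0899 m/s

5.0899


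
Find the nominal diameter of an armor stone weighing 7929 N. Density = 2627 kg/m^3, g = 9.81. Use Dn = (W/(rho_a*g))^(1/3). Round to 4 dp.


V = W / (rho_a * g)
V = 7929 / (2627 * 9.81)
V = 7929 / 25770.87
V = 0.307673 m^3
Dn = V^(1/3) = 0.307673^(1/3)
Dn = 0.6751 m

0.6751


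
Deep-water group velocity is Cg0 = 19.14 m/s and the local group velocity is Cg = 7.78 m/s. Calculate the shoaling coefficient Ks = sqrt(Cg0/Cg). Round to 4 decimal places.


Ks = sqrt(Cg0 / Cg)
Ks = sqrt(19.14 / 7.78)
Ks = sqrt(2.4602)
Ks = 1.5685

1.5685


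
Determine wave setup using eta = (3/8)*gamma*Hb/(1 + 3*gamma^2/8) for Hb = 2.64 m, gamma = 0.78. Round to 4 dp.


eta = (3/8) * gamma * Hb / (1 + 3*gamma^2/8)
Numerator = (3/8) * 0.78 * 2.64 = 0.772200
Denominator = 1 + 3*0.78^2/8 = 1 + 0.228150 = 1.228150
eta = 0.772200 / 1.228150
eta = 0.6288 m

0.6288


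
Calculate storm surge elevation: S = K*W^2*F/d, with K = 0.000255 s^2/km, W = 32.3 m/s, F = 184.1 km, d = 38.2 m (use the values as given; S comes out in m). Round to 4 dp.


S = K * W^2 * F / d
W^2 = 32.3^2 = 1043.29
S = 0.000255 * 1043.29 * 184.1 / 38.2
Numerator = 0.000255 * 1043.29 * 184.1 = 48.977771
S = 48.977771 / 38.2 = 1.2821 m

1.2821


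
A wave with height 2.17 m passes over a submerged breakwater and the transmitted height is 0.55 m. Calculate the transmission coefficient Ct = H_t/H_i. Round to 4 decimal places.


Ct = H_t / H_i
Ct = 0.55 / 2.17
Ct = 0.2535

0.2535


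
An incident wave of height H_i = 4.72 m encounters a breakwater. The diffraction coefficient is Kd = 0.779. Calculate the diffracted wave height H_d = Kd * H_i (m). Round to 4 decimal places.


H_d = Kd * H_i
H_d = 0.779 * 4.72
H_d = 3.6769 m

3.6769


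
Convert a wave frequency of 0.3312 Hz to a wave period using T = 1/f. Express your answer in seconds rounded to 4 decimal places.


T = 1 / f
T = 1 / 0.3312
T = 3.0193 s

3.0193


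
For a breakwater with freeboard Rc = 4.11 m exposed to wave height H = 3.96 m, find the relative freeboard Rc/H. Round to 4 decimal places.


Relative freeboard = Rc / H
= 4.11 / 3.96
= 1.0379

1.0379


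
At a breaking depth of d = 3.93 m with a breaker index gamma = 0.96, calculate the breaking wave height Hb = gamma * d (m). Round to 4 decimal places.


Hb = gamma * d
Hb = 0.96 * 3.93
Hb = 3.7728 m

3.7728


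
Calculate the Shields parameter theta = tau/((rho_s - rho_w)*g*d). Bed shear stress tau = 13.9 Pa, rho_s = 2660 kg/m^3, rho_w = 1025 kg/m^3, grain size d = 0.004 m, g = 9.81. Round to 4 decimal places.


theta = tau / ((rho_s - rho_w) * g * d)
rho_s - rho_w = 2660 - 1025 = 1635
Denominator = 1635 * 9.81 * 0.004 = 64.157400
theta = 13.9 / 64.157400
theta = 0.2167

0.2167


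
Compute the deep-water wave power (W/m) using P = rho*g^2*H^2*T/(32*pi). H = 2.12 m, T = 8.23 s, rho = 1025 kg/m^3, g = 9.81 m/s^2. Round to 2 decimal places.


P = rho * g^2 * H^2 * T / (32 * pi)
P = 1025 * 9.81^2 * 2.12^2 * 8.23 / (32 * pi)
P = 1025 * 96.2361 * 4.4944 * 8.23 / 100.53096
P = 36293.90 W/m

36293.90


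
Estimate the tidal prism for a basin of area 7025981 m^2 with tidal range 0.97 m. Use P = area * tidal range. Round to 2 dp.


Tidal prism = Area * Tidal range
P = 7025981 * 0.97
P = 6815201.57 m^3

6815201.57


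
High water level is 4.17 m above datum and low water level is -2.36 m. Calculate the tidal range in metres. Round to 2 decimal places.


Tidal range = High water - Low water
Tidal range = 4.17 - (-2.36)
Tidal range = 6.53 m

6.53


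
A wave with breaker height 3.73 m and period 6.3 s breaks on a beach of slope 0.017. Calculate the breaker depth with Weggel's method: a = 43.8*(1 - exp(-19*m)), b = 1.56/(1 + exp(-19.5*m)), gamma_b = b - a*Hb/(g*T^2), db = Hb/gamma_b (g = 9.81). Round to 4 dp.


a = 43.8 * (1 - exp(-19 * m))
exp(-19 * 0.017) = exp(-0.3230) = 0.723974
a = 43.8 * (1 - 0.723974) = 12.089945
b = 1.56 / (1 + exp(-19.5 * m))
exp(-19.5 * 0.017) = exp(-0.3315) = 0.717846
b = 1.56 / (1 + 0.717846) = 0.908114
Hb / (g * T^2) = 3.73 / (9.81 * 6.3^2) = 3.73 / 389.3589 = 0.00957985
gamma_b = b - a * Hb/(g*T^2) = 0.908114 - 12.089945 * 0.00957985 = 0.792294
db = Hb / gamma_b = 3.73 / 0.792294
db = 4.7078 m

4.7078


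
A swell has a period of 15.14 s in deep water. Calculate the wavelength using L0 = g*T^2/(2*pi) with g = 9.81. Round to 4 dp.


L0 = g * T^2 / (2 * pi)
L0 = 9.81 * 15.14^2 / (2 * pi)
L0 = 9.81 * 229.2196 / 6.28319
L0 = 2248.6443 / 6.28319
L0 = 357.8829 m

357.8829


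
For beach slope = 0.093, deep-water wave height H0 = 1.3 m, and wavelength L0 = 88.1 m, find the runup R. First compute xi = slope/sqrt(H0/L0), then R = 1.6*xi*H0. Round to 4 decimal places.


xi = slope / sqrt(H0/L0)
H0/L0 = 1.3/88.1 = 0.014756
sqrt(0.014756) = 0.121474
xi = 0.093 / 0.121474 = 0.765595
R = 1.6 * xi * H0 = 1.6 * 0.765595 * 1.3
R = 1.5924 m

1.5924


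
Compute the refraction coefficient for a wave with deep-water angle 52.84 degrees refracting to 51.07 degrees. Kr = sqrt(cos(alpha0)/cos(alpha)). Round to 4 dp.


Kr = sqrt(cos(alpha0) / cos(alpha))
cos(52.84) = 0.604043
cos(51.07) = 0.628370
Kr = sqrt(0.604043 / 0.628370)
Kr = sqrt(0.961285)
Kr = 0.9805

0.9805


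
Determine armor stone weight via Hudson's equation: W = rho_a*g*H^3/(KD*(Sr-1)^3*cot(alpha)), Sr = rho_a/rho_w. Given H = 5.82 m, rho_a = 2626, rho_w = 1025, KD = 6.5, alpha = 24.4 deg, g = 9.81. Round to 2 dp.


Sr = rho_a / rho_w = 2626 / 1025 = 2.561951
(Sr - 1) = 1.561951
(Sr - 1)^3 = 3.810679
cot(24.4) = 1 / tan(24.4) = 1 / 0.453620 = 2.204488
Numerator = 2626 * 9.81 * 5.82^3 = 5078467.5653
Denominator = 6.5 * 3.810679 * 2.204488 = 54.603873
W = 5078467.5653 / 54.603873
W = 93005.63 N

93005.63
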